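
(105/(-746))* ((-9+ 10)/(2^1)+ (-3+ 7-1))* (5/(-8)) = 3675/11936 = 0.31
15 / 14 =1.07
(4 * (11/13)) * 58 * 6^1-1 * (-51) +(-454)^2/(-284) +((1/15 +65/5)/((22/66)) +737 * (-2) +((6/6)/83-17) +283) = -254993961/383045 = -665.70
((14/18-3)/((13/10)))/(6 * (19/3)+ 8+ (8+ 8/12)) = -50/1599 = -0.03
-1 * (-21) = 21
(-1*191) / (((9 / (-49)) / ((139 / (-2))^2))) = 180825239 / 36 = 5022923.31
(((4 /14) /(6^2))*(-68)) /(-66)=17 /2079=0.01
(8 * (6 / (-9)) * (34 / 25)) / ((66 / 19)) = -5168 / 2475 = -2.09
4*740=2960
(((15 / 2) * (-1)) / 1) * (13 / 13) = -15 / 2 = -7.50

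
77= 77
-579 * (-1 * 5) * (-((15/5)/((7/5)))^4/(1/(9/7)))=-1319034375/16807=-78481.25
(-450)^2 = 202500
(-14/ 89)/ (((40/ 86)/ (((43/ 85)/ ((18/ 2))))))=-12943/ 680850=-0.02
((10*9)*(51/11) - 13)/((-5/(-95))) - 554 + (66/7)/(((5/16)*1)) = 2755581/385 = 7157.35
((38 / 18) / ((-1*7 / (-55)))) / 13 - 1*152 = -123443 / 819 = -150.72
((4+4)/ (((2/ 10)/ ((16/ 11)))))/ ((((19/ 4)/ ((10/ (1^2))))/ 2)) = 51200/ 209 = 244.98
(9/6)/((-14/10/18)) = -135/7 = -19.29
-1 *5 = -5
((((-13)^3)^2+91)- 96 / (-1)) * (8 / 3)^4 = 244091056.99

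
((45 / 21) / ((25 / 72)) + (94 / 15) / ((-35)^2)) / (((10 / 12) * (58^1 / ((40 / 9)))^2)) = 3631808 / 83448225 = 0.04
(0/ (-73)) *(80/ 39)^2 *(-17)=0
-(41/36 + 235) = -8501/36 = -236.14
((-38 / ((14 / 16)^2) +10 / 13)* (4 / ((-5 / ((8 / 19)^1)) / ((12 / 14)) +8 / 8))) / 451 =5976192 / 177256079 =0.03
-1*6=-6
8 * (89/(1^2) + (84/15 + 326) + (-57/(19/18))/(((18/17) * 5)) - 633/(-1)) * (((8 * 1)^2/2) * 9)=12019968/5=2403993.60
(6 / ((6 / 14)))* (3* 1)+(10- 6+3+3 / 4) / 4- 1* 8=575 / 16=35.94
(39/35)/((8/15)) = 117/56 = 2.09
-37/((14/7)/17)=-314.50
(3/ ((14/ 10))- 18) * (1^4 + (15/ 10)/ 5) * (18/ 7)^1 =-12987/ 245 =-53.01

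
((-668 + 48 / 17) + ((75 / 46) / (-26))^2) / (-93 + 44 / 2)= 16175048503 / 1726512112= 9.37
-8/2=-4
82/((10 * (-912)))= -41/4560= -0.01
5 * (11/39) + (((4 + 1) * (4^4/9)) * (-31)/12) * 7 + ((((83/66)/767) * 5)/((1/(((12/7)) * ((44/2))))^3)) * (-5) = -33877200925/7103187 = -4769.30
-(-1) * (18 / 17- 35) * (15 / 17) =-8655 / 289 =-29.95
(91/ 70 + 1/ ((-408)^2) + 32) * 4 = 133.20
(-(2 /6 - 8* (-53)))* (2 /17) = -2546 /51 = -49.92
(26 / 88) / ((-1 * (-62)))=13 / 2728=0.00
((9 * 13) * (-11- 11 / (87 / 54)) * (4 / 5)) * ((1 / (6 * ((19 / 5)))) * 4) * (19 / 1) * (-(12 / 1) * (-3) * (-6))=34841664 / 29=1201436.69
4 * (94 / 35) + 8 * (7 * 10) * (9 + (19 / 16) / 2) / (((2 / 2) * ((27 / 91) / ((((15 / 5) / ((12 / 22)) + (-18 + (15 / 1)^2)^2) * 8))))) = 5866408226002 / 945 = 6207839392.59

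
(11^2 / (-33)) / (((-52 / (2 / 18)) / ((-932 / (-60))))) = 2563 / 21060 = 0.12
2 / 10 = 1 / 5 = 0.20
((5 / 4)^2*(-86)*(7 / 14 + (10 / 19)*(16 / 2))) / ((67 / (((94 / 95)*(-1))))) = 1808795 / 193496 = 9.35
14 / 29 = 0.48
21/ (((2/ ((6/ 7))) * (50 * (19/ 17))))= 0.16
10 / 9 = 1.11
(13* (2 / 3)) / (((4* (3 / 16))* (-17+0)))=-0.68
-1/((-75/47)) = 47/75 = 0.63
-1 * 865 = -865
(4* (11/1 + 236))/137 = 988/137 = 7.21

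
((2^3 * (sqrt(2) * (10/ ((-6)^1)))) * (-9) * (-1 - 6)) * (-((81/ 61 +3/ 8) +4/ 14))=101895 * sqrt(2)/ 61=2362.32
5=5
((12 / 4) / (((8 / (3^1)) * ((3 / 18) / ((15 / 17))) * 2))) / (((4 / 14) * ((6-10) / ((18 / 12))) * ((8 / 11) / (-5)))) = 467775 / 17408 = 26.87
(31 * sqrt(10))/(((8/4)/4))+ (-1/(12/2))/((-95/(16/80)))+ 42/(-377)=-119323/1074450+ 62 * sqrt(10)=195.95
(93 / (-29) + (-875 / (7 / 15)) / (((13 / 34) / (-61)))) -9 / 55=6202486362 / 20735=299131.24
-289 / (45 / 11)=-3179 / 45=-70.64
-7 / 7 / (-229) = 1 / 229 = 0.00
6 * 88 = 528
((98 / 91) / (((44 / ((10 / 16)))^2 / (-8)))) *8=-175 / 12584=-0.01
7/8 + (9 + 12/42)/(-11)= 19/616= 0.03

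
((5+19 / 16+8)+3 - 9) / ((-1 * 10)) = -131 / 160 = -0.82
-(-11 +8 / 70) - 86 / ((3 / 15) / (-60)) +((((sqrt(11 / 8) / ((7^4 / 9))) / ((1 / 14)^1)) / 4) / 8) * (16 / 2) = 9 * sqrt(22) / 2744 +903381 / 35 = 25810.90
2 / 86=0.02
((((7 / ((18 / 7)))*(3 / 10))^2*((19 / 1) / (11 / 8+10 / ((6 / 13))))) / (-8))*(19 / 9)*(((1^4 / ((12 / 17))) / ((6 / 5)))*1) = -2104991 / 12286080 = -0.17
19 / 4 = 4.75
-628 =-628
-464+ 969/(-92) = -43657/92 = -474.53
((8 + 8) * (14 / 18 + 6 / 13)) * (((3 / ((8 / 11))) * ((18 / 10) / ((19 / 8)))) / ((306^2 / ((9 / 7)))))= 1276 / 1499043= 0.00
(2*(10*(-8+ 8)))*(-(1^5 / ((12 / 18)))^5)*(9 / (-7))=0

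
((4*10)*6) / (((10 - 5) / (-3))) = -144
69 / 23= 3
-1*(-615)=615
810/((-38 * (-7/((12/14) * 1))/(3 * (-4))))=-29160/931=-31.32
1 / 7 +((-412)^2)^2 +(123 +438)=201691182680 / 7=28813026097.14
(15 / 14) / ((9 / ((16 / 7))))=40 / 147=0.27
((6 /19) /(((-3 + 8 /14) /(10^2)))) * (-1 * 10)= 42000 /323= 130.03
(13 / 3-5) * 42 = -28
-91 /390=-7 /30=-0.23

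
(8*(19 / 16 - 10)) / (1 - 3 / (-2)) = -141 / 5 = -28.20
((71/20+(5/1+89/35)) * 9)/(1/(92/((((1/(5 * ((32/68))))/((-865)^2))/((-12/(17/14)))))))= -46182266683200/289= -159800230737.72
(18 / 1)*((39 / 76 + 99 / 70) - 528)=-12594177 / 1330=-9469.31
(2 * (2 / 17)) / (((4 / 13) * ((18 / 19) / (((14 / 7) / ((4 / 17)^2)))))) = 4199 / 144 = 29.16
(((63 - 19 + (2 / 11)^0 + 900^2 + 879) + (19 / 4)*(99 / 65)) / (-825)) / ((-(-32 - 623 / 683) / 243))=-3888139553361 / 535749500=-7257.38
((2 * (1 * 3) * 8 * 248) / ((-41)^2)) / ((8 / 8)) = 11904 / 1681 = 7.08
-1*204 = -204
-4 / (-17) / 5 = 4 / 85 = 0.05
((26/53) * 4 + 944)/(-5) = -50136/265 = -189.19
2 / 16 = 1 / 8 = 0.12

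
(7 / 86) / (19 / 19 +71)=7 / 6192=0.00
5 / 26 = 0.19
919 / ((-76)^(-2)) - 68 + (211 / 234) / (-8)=9936718061 / 1872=5308075.89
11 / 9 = 1.22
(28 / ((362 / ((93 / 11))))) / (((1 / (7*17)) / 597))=92497986 / 1991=46458.05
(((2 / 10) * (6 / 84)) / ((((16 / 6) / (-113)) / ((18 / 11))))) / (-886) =3051 / 2728880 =0.00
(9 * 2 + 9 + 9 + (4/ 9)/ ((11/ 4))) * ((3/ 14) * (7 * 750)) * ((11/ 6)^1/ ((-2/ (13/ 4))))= -1454375/ 12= -121197.92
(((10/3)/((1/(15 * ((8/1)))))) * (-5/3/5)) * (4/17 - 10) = 66400/51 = 1301.96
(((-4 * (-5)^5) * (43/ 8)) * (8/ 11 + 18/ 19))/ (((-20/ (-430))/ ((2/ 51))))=1011171875/ 10659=94865.55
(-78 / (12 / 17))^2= 48841 / 4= 12210.25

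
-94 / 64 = -47 / 32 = -1.47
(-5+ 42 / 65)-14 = -1193 / 65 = -18.35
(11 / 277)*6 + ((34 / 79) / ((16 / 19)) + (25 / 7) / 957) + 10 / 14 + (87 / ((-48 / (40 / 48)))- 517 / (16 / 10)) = -1515986179907 / 4691014944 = -323.17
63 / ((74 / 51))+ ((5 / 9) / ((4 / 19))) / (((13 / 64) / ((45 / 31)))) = 1857239 / 29822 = 62.28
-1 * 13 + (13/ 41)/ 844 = -449839/ 34604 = -13.00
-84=-84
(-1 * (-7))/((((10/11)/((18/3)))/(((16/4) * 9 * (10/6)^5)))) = 192500/9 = 21388.89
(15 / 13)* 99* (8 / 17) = 53.76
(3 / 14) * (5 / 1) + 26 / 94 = 887 / 658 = 1.35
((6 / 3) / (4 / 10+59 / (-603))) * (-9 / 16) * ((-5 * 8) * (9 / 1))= 1221075 / 911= 1340.37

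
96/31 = 3.10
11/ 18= 0.61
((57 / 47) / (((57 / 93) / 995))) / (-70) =-18507 / 658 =-28.13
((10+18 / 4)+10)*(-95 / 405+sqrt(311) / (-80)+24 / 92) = -4.76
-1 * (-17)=17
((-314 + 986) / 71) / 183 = 224 / 4331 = 0.05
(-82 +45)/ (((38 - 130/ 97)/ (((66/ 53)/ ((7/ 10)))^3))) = -257955786000/ 45396616979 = -5.68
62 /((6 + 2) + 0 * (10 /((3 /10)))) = 31 /4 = 7.75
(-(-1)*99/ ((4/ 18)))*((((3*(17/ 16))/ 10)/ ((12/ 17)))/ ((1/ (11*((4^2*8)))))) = 2832489/ 10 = 283248.90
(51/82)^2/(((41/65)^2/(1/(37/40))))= 109892250/104553157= 1.05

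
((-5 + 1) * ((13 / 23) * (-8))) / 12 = 104 / 69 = 1.51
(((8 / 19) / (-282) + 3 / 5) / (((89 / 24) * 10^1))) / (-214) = -0.00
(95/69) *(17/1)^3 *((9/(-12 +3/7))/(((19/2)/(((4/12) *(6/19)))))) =-58.29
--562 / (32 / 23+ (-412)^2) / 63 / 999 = 6463 / 122857555464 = 0.00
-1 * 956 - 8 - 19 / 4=-968.75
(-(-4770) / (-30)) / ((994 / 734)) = -58353 / 497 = -117.41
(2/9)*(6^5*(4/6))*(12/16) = 864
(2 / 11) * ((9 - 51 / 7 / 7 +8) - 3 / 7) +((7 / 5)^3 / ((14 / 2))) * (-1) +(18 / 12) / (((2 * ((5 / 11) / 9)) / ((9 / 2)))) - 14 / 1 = 29783387 / 539000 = 55.26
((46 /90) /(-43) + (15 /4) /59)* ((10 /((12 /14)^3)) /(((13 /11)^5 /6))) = 1303509913321 /610396780968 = 2.14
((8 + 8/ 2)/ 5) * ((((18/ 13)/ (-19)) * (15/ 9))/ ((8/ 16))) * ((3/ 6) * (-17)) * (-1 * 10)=-12240/ 247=-49.55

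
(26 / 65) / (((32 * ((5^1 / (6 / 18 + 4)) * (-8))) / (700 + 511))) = -15743 / 9600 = -1.64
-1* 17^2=-289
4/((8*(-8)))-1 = -17/16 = -1.06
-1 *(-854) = 854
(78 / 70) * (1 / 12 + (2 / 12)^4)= 1417 / 15120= 0.09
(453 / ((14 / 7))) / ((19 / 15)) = 6795 / 38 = 178.82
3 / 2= 1.50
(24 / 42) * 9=36 / 7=5.14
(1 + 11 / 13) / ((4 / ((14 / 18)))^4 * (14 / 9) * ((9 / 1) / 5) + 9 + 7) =5145 / 5503342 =0.00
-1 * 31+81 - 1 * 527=-477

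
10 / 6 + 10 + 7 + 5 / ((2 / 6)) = 101 / 3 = 33.67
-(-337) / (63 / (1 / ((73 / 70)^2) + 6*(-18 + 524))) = 5453921728 / 335727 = 16245.11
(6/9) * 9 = 6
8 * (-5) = -40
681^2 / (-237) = -1956.80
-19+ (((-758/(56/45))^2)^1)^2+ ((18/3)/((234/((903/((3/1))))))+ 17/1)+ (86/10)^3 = 412459695702214061963/2996448000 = 137649542292.15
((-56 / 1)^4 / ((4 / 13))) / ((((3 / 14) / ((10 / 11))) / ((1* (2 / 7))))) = 1278484480 / 33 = 38741953.94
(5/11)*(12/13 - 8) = -460/143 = -3.22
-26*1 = -26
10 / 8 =5 / 4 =1.25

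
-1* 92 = -92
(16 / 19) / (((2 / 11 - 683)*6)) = -88 / 428127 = -0.00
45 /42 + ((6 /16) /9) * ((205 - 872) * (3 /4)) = -4429 /224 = -19.77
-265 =-265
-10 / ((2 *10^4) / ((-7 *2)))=7 / 1000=0.01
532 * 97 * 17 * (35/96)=319837.29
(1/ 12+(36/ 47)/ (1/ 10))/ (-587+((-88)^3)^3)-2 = -356987614702961568647/ 178493807351480782140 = -2.00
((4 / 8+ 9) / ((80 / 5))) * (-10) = -5.94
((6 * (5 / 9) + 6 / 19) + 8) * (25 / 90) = 1660 / 513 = 3.24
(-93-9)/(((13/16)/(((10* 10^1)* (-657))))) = 107222400/13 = 8247876.92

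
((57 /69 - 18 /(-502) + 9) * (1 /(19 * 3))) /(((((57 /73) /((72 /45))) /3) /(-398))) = -13233051056 /31260795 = -423.31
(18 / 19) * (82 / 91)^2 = 121032 / 157339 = 0.77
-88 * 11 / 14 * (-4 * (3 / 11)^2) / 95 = 144 / 665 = 0.22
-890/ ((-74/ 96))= 1154.59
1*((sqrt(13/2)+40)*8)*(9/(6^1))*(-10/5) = -960 - 12*sqrt(26) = -1021.19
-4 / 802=-2 / 401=-0.00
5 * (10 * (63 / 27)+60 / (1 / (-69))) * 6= -123500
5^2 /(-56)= -25 /56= -0.45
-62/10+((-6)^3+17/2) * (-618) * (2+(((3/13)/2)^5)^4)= 25554243963156034337055368547306119/99640744476047045761700986880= 256463.80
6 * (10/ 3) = 20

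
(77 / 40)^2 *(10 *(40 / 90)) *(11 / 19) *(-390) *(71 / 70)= -8599591 / 2280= -3771.75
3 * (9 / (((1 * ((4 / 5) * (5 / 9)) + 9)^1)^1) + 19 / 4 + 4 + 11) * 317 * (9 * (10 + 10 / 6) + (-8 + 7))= 174046314 / 85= 2047603.69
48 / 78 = 8 / 13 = 0.62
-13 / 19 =-0.68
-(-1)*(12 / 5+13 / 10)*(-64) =-1184 / 5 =-236.80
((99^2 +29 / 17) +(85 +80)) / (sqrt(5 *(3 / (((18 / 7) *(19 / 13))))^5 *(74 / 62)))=2202185196 *sqrt(59494890) / 2369980795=7167.19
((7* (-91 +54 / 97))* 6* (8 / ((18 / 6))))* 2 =-1965152 / 97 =-20259.30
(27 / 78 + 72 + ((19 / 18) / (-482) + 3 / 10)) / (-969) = -40966837 / 546457860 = -0.07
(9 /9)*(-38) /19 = -2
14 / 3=4.67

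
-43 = -43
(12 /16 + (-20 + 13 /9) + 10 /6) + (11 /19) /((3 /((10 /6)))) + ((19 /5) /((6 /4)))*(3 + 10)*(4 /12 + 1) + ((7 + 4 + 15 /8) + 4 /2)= 97969 /2280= 42.97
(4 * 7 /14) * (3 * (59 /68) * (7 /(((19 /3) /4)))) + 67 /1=29075 /323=90.02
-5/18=-0.28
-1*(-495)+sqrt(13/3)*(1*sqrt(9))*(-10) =495-10*sqrt(39) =432.55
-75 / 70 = -1.07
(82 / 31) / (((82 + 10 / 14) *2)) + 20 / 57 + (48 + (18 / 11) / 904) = 48.37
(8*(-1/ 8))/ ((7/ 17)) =-17/ 7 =-2.43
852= 852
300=300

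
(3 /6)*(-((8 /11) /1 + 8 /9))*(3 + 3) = -160 /33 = -4.85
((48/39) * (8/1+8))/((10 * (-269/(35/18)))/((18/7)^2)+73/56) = -129024/1362283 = -0.09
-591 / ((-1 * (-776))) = -591 / 776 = -0.76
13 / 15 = 0.87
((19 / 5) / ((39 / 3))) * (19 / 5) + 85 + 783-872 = -2.89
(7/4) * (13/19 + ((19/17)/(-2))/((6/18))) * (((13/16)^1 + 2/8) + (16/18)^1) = -1260847/372096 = -3.39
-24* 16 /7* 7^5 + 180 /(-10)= -922002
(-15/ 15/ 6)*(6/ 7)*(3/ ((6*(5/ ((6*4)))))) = -12/ 35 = -0.34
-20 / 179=-0.11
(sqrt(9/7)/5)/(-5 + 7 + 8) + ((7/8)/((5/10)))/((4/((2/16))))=3 *sqrt(7)/350 + 7/128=0.08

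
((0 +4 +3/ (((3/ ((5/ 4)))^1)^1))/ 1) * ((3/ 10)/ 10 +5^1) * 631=16663.13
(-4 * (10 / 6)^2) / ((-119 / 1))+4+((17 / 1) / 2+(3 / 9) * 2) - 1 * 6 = 15551 / 2142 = 7.26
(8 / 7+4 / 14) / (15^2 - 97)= 5 / 448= 0.01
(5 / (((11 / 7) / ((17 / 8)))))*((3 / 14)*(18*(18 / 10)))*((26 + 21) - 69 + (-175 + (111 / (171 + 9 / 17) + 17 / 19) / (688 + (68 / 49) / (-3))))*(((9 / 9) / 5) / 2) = -6250917127551 / 6759427840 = -924.77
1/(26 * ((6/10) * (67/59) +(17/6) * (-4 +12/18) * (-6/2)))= 885/667628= 0.00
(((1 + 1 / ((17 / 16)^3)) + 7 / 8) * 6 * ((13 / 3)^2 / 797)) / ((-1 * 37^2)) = -0.00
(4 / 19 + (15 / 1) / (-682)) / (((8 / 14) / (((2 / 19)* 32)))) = 136808 / 123101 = 1.11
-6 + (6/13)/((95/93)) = -6852/1235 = -5.55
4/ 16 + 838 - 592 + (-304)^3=-112376871/ 4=-28094217.75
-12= -12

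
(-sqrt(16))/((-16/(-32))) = -8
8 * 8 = 64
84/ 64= 21/ 16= 1.31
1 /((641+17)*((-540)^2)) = 1 /191872800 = 0.00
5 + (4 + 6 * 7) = 51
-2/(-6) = 1/3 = 0.33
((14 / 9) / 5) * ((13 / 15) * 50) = 364 / 27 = 13.48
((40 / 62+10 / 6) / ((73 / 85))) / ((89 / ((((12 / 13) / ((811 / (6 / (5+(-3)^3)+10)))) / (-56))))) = -1955425 / 327008836154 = -0.00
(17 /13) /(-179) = -17 /2327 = -0.01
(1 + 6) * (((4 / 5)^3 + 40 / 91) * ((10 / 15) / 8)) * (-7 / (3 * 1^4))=-6314 / 4875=-1.30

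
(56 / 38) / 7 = 0.21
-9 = -9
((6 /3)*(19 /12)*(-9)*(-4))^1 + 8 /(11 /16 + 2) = 5030 /43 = 116.98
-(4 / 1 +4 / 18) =-38 / 9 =-4.22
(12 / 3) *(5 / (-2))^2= 25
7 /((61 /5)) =35 /61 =0.57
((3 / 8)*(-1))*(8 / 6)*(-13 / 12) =13 / 24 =0.54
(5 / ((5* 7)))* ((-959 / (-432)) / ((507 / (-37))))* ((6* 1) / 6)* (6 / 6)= -5069 / 219024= -0.02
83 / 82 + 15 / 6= 144 / 41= 3.51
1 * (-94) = -94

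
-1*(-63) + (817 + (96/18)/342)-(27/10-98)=5003369/5130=975.32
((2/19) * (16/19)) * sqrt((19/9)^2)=32/171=0.19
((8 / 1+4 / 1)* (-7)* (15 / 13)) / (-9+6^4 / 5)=-700 / 1807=-0.39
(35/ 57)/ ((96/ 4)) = 35/ 1368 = 0.03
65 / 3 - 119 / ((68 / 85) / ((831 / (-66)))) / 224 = 253675 / 8448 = 30.03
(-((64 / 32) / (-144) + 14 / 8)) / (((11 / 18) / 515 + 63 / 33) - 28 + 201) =-708125 / 71342404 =-0.01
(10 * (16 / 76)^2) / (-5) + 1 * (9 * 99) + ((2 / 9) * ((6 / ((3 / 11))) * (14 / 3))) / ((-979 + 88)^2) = 626712271139 / 703450737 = 890.91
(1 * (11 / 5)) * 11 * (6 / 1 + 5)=1331 / 5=266.20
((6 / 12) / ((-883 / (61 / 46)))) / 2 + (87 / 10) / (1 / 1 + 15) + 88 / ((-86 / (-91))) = 13086681269 / 139725920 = 93.66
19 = 19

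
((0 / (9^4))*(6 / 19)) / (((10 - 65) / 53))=0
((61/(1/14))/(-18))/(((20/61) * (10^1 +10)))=-26047/3600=-7.24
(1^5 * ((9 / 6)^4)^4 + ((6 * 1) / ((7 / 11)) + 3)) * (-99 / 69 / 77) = -40047219 / 3211264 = -12.47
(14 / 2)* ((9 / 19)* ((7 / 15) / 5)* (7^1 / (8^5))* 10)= 1029 / 1556480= 0.00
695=695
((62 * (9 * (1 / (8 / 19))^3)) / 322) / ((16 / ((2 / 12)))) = 637887 / 2637824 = 0.24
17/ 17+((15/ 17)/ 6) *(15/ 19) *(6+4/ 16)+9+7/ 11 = 322953/ 28424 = 11.36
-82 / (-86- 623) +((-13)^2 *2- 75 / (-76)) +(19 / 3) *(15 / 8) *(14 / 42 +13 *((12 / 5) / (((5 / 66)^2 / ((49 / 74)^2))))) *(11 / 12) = 3490688920239103 / 132780952800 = 26289.08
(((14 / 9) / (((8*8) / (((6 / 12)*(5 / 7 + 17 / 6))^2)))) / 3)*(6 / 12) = 22201 / 1741824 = 0.01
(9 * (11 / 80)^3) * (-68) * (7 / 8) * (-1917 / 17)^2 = -308150467317 / 17408000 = -17701.66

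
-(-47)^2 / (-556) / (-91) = -2209 / 50596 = -0.04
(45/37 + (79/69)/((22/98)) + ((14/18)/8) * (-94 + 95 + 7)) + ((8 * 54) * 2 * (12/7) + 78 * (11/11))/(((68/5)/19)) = 2577540677/1179486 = 2185.31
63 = 63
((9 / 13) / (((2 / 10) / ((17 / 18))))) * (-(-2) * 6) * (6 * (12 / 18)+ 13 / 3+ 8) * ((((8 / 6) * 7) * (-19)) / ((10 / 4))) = -1772624 / 39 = -45451.90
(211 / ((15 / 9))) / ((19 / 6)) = 3798 / 95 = 39.98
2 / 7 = 0.29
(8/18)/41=4/369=0.01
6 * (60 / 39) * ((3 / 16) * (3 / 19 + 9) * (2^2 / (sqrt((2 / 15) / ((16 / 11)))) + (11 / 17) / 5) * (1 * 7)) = 60291 / 4199 + 219240 * sqrt(330) / 2717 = 1480.20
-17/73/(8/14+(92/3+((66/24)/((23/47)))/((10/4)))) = -82110/11806801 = -0.01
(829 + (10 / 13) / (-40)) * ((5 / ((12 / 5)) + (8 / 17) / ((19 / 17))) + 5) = 24585359 / 3952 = 6220.99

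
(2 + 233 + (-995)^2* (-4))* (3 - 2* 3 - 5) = 31678920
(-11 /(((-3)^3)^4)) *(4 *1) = -44 /531441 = -0.00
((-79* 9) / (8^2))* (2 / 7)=-3.17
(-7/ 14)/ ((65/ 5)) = -1/ 26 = -0.04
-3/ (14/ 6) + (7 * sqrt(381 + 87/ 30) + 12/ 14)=-3/ 7 + 7 * sqrt(38390)/ 10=136.72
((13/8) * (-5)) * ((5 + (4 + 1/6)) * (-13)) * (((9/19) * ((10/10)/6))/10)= 9295/1216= 7.64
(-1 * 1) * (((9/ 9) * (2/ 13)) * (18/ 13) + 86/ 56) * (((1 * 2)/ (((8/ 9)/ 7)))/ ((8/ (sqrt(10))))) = -74475 * sqrt(10)/ 21632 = -10.89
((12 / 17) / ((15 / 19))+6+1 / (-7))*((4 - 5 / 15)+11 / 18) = 28.88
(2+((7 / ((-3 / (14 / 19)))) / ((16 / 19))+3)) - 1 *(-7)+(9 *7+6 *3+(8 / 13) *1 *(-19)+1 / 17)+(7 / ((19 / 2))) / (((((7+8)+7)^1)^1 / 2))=88008707 / 1108536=79.39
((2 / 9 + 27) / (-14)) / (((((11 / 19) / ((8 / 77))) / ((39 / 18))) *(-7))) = 2470 / 22869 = 0.11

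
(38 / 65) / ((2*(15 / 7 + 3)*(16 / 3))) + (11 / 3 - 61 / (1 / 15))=-11373307 / 12480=-911.32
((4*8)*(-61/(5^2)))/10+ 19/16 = -13241/2000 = -6.62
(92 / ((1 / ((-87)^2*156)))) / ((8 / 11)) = 149366646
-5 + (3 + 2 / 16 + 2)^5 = 115692361 / 32768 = 3530.65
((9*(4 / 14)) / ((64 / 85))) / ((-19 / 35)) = -3825 / 608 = -6.29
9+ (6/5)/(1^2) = 51/5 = 10.20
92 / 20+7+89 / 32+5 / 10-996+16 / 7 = -1096293 / 1120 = -978.83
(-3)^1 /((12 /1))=-1 /4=-0.25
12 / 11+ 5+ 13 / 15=6.96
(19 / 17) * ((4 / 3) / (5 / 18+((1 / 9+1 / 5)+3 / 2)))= 570 / 799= 0.71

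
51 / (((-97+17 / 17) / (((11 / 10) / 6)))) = -187 / 1920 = -0.10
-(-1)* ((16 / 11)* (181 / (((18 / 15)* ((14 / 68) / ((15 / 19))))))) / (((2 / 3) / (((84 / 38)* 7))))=77540400 / 3971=19526.67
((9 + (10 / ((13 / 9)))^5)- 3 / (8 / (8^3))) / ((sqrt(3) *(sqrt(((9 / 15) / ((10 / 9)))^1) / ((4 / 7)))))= 5559003220 *sqrt(2) / 1113879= 7057.87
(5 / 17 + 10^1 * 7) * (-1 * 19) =-22705 / 17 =-1335.59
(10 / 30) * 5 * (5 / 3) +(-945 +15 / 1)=-8345 / 9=-927.22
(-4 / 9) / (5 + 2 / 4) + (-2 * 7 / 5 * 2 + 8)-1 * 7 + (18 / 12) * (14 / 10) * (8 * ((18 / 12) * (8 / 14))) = 4811 / 495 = 9.72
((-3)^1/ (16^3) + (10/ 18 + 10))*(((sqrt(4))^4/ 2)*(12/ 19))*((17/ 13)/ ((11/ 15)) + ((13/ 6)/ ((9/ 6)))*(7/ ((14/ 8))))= 3786263983/ 9389952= 403.23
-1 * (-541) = 541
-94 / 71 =-1.32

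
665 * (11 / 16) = 7315 / 16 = 457.19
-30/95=-6/19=-0.32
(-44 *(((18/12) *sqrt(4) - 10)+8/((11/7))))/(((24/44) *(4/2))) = 77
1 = 1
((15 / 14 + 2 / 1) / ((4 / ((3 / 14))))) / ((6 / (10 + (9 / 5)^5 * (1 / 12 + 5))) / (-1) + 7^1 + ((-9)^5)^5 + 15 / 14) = -171010527 / 746125587245114792655348396472744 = -0.00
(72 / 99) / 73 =8 / 803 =0.01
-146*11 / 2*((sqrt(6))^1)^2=-4818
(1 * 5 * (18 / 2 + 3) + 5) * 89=5785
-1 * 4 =-4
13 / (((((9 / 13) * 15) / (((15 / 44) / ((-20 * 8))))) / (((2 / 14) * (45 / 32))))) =-169 / 315392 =-0.00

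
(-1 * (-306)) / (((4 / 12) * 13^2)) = 918 / 169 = 5.43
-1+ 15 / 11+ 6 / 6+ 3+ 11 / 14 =793 / 154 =5.15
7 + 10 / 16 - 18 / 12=49 / 8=6.12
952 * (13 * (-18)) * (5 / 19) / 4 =-278460 / 19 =-14655.79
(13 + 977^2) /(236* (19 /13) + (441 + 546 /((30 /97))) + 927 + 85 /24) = 1489085520 /5431709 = 274.15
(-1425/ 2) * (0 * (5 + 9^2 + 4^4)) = 0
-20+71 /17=-269 /17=-15.82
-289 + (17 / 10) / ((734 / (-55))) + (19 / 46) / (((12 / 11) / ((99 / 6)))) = -282.88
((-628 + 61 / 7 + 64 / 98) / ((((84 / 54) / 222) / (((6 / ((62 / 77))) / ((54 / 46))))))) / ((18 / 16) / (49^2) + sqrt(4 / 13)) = 39043104956856 / 45749428093 - 12819486495919488*sqrt(13) / 45749428093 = -1009461.20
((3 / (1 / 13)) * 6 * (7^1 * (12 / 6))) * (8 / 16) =1638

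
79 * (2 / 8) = 19.75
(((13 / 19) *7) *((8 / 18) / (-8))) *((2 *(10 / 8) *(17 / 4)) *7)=-54145 / 2736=-19.79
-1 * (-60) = 60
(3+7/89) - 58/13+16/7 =7312/8099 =0.90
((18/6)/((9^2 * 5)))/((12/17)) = 17/1620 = 0.01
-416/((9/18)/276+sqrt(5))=229632/1523519 - 126756864 * sqrt(5)/1523519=-185.89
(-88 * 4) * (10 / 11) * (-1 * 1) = 320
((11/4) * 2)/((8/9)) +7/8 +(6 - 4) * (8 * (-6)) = -1423/16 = -88.94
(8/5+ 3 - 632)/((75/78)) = -81562/125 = -652.50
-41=-41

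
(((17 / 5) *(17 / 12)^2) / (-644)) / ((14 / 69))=-4913 / 94080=-0.05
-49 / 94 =-0.52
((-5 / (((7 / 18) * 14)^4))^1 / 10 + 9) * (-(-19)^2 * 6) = -112371925131 / 5764801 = -19492.77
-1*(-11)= 11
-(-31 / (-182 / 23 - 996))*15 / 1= -0.46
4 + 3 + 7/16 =119/16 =7.44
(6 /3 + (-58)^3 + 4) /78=-97553 /39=-2501.36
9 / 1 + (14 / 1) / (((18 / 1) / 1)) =88 / 9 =9.78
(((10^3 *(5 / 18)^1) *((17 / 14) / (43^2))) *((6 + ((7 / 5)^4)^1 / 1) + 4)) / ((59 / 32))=9412288 / 6872733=1.37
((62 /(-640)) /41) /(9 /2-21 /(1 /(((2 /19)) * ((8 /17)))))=-0.00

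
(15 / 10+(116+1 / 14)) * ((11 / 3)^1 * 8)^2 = 6373312 / 63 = 101163.68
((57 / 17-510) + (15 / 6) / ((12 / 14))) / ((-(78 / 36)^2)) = 308283 / 2873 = 107.30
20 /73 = 0.27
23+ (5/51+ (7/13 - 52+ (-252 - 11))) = -193174/663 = -291.36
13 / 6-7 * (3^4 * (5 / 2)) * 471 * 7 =-4673495.33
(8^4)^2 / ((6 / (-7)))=-58720256 / 3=-19573418.67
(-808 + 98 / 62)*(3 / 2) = -74997 / 62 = -1209.63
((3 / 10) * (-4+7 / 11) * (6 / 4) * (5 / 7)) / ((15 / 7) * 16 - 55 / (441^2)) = -9251739 / 293386060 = -0.03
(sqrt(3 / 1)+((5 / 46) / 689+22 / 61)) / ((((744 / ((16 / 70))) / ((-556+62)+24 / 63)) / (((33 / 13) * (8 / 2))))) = -456104 * sqrt(3) / 296205 - 159082917796 / 286331598735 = -3.22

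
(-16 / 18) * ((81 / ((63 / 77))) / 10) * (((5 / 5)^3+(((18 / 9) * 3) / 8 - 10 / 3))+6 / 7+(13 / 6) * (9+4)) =-241.48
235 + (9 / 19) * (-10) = 4375 / 19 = 230.26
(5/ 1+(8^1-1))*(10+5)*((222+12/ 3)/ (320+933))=40680/ 1253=32.47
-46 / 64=-23 / 32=-0.72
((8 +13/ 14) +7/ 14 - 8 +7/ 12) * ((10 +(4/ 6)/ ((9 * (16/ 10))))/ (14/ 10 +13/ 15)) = 130975/ 14688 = 8.92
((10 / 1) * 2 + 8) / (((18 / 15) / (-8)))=-560 / 3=-186.67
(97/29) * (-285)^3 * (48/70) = -10778232600/203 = -53094741.87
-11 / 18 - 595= -10721 / 18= -595.61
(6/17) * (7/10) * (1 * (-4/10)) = -42/425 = -0.10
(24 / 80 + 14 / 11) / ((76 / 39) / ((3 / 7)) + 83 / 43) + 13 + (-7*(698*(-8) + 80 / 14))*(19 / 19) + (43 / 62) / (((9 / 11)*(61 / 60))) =794337702577609 / 20335265610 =39062.08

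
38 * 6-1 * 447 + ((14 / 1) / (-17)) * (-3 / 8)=-14871 / 68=-218.69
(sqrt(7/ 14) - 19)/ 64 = -19/ 64 + sqrt(2)/ 128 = -0.29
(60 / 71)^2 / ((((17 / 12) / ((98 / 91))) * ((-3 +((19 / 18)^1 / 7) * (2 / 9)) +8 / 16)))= -685843200 / 3116028617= -0.22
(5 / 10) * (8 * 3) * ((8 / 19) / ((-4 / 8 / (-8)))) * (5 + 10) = 23040 / 19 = 1212.63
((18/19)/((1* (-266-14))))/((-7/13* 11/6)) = 351/102410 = 0.00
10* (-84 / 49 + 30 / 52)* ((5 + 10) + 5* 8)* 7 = -56925 / 13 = -4378.85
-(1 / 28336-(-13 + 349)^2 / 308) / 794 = 944221 / 2045344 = 0.46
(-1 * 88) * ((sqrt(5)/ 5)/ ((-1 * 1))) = 88 * sqrt(5)/ 5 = 39.35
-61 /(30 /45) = -183 /2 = -91.50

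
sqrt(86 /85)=1.01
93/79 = 1.18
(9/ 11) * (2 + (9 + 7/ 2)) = 11.86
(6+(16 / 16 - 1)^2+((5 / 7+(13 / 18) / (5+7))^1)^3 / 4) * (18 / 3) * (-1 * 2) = -84565316683 / 1152216576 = -73.39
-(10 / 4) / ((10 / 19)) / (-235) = 19 / 940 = 0.02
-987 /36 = -329 /12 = -27.42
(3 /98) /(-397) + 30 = 1167177 /38906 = 30.00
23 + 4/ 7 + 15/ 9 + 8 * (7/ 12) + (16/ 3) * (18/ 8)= 880/ 21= 41.90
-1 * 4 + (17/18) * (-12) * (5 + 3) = -284/3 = -94.67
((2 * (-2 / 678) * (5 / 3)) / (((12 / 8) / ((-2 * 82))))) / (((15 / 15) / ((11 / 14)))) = 18040 / 21357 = 0.84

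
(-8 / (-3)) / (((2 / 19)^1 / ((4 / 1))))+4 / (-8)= 605 / 6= 100.83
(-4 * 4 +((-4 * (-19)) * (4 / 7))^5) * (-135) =-350510991675120 / 16807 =-20855059896.18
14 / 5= 2.80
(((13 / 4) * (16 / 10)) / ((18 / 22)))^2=81796 / 2025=40.39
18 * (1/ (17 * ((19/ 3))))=54/ 323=0.17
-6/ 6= -1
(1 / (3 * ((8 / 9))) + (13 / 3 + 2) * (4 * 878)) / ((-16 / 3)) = -4170.57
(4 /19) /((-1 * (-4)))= 1 /19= 0.05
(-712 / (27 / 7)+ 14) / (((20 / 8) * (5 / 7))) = -64484 / 675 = -95.53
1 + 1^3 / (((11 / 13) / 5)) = 76 / 11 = 6.91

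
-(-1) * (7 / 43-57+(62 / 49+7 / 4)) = -453611 / 8428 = -53.82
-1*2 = -2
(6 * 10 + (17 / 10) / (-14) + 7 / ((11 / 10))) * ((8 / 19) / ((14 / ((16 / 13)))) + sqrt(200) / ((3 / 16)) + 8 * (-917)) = -5881457502 / 12103 + 816104 * sqrt(2) / 231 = -480954.08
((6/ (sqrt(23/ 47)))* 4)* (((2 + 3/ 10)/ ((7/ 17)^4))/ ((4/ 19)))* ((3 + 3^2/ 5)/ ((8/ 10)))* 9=257077638* sqrt(1081)/ 12005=704068.61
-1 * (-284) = 284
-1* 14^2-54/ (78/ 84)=-3304/ 13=-254.15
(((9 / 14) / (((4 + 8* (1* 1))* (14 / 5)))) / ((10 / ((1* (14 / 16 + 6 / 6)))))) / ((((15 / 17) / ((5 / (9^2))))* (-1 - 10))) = -85 / 3725568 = -0.00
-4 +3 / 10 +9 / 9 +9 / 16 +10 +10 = 1429 / 80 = 17.86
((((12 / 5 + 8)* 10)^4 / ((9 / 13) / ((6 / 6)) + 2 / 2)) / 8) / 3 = 95051008 / 33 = 2880333.58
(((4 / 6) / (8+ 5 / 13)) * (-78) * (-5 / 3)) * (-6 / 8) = -845 / 109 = -7.75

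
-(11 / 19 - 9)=160 / 19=8.42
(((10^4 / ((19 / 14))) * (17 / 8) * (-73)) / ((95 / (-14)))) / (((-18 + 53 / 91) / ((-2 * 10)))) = 22134476000 / 114437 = 193420.62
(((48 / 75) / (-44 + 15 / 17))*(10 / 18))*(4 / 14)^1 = -544 / 230895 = -0.00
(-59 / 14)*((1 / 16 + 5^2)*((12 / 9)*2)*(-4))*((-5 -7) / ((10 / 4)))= -189272 / 35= -5407.77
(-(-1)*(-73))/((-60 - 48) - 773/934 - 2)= 68182/103513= 0.66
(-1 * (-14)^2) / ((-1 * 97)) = 196 / 97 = 2.02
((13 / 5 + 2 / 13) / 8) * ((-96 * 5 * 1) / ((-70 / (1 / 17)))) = 1074 / 7735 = 0.14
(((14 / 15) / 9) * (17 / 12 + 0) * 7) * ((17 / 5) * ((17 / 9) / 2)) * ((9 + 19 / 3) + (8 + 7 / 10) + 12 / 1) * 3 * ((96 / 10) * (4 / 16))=260236697 / 303750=856.75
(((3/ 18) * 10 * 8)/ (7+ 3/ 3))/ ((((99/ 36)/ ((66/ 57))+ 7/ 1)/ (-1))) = -8/ 45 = -0.18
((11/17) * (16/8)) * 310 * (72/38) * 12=2946240/323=9121.49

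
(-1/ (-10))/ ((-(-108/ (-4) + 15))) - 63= -63.00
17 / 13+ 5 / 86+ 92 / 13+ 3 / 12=19437 / 2236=8.69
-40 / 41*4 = -160 / 41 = -3.90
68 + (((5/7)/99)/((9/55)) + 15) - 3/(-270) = 470923/5670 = 83.06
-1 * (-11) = 11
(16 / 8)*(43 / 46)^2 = 1849 / 1058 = 1.75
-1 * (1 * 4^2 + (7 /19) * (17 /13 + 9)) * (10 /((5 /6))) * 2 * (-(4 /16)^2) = 7335 /247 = 29.70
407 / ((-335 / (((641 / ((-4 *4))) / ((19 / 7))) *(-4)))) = -1826209 / 25460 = -71.73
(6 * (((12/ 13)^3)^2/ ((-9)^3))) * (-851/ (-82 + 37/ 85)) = -0.05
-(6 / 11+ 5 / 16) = -151 / 176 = -0.86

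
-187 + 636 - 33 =416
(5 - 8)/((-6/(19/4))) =19/8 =2.38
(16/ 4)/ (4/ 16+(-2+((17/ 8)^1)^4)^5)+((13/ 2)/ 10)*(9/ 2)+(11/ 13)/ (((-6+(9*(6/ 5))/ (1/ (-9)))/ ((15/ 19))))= 3007464136999208593109647851811/ 1030472633515278113272862922120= 2.92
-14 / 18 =-7 / 9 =-0.78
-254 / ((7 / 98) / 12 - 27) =42672 / 4535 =9.41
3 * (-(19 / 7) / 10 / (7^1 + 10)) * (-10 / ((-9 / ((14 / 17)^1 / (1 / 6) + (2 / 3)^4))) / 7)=-134444 / 3441123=-0.04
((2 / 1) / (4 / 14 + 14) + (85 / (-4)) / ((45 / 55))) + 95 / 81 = -24.66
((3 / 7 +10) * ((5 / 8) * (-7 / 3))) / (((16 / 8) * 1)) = -7.60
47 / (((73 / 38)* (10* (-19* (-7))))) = 47 / 2555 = 0.02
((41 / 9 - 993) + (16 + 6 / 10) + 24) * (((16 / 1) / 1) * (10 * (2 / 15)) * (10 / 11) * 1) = -5459584 / 297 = -18382.44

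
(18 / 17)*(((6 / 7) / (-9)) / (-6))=0.02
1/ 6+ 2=13/ 6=2.17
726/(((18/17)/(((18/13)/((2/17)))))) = 104907/13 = 8069.77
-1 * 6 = -6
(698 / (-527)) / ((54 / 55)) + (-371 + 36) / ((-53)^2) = -58685470 / 39969261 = -1.47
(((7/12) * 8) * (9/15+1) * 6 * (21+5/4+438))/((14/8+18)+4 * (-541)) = -412384/42885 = -9.62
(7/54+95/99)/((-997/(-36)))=0.04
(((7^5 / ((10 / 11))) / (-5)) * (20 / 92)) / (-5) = 184877 / 1150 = 160.76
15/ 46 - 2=-77/ 46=-1.67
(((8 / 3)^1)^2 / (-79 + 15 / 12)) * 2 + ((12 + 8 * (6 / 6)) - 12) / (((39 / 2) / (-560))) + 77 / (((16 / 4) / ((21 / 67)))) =-223.89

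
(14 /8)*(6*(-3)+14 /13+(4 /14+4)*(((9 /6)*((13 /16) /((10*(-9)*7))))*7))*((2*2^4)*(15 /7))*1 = -741735 /364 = -2037.73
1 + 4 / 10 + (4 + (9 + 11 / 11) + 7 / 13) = 1036 / 65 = 15.94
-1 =-1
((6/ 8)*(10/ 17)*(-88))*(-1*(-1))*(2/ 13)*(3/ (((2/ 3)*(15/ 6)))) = -10.75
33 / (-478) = -33 / 478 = -0.07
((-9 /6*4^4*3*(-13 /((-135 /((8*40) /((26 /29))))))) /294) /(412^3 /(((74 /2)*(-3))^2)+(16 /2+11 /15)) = -406538240 /17160322193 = -0.02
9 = 9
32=32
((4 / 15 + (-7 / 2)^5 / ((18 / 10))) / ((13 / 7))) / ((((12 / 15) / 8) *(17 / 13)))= -2938537 / 2448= -1200.38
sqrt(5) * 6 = 6 * sqrt(5) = 13.42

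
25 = 25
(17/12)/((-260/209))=-3553/3120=-1.14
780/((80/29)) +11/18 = 10201/36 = 283.36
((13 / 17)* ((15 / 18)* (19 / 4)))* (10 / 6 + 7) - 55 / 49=753035 / 29988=25.11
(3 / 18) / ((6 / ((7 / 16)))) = 7 / 576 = 0.01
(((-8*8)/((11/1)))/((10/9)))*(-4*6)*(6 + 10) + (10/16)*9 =887211/440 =2016.39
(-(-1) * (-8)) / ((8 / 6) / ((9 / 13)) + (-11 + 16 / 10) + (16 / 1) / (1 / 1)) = -1080 / 1151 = -0.94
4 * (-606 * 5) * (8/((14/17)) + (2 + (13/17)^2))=-301557720/2023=-149064.62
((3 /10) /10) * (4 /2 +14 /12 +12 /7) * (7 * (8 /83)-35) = -16687 /3320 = -5.03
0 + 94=94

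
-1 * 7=-7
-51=-51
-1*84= -84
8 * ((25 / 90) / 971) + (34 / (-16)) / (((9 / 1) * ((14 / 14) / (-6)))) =49601 / 34956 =1.42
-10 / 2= -5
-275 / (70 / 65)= -3575 / 14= -255.36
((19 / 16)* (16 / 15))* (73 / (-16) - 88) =-28139 / 240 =-117.25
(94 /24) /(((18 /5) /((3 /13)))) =235 /936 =0.25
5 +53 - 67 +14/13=-103/13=-7.92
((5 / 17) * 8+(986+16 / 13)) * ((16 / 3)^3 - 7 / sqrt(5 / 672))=895787008 / 5967 - 6123544 * sqrt(210) / 1105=69817.10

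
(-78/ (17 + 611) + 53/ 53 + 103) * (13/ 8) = 424021/ 2512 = 168.80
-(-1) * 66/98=33/49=0.67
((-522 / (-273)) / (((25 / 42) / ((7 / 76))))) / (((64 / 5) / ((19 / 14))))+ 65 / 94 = 282667 / 391040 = 0.72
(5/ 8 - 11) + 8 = -19/ 8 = -2.38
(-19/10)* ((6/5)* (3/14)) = -171/350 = -0.49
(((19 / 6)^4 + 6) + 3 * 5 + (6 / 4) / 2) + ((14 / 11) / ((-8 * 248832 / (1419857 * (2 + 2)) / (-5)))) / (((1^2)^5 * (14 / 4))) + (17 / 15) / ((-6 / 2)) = 869838857 / 6842880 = 127.12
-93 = -93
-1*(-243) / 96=81 / 32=2.53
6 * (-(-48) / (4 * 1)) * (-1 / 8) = -9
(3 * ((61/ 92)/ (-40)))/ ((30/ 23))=-61/ 1600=-0.04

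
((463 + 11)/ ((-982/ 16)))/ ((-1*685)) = 3792/ 336335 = 0.01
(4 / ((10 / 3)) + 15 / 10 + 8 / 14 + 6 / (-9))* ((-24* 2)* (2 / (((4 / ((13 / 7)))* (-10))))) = 11.61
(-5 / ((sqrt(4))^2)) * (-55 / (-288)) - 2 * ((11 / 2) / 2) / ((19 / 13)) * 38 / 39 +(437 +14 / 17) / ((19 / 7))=58567175 / 372096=157.40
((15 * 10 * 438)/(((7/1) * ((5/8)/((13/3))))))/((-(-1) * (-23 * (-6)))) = 471.55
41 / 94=0.44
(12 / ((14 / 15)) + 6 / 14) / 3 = 31 / 7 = 4.43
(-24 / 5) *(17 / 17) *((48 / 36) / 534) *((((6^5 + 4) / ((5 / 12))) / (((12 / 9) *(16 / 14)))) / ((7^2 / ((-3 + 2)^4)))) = -9336 / 3115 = -3.00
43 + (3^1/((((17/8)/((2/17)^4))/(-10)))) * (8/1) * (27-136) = 64402331/1419857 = 45.36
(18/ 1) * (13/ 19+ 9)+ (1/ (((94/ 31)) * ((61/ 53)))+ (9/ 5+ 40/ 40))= 96636369/ 544730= 177.40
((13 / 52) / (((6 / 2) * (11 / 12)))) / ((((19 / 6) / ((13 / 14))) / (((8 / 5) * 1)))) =312 / 7315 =0.04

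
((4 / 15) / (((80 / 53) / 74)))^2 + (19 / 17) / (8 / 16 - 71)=3072286279 / 17977500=170.90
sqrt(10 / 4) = sqrt(10) / 2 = 1.58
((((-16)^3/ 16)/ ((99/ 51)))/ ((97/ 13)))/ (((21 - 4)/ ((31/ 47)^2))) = -3198208/ 7071009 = -0.45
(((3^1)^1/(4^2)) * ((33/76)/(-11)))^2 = 81/1478656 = 0.00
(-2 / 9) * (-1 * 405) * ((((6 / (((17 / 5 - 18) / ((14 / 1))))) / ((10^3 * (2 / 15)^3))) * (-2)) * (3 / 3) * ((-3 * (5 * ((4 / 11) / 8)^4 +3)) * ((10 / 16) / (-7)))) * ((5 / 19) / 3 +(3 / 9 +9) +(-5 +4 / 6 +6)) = 5059174980375 / 1299652288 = 3892.71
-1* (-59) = 59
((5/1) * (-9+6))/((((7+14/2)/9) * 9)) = -15/14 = -1.07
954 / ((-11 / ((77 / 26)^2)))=-257103 / 338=-760.66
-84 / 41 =-2.05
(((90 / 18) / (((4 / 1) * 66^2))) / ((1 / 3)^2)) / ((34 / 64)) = 10 / 2057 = 0.00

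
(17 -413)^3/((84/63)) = -46574352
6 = 6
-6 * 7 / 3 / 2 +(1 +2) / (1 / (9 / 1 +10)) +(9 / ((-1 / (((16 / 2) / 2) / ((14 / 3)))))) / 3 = 332 / 7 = 47.43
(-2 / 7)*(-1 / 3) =2 / 21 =0.10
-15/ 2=-7.50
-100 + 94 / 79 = -7806 / 79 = -98.81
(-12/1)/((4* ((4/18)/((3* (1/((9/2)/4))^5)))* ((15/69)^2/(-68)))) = 589365248/18225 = 32338.29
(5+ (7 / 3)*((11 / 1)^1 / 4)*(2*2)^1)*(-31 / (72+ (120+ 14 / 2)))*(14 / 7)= -9.55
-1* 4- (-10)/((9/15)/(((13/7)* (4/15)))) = 4.25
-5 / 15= -1 / 3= -0.33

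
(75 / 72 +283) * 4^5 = 872576 / 3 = 290858.67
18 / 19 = 0.95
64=64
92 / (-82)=-46 / 41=-1.12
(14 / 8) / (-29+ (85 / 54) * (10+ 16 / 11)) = -231 / 1448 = -0.16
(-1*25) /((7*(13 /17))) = -425 /91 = -4.67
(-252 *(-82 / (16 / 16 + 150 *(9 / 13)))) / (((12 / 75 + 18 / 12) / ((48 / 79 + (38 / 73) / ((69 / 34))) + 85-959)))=-1555562209437600 / 15005543689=-103665.83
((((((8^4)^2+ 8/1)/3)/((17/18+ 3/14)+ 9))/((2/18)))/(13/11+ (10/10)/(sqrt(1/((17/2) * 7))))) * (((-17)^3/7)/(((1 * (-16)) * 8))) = -308380544901/558080+ 260937384147 * sqrt(238)/1116160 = 3054028.82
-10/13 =-0.77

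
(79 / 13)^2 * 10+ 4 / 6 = 369.96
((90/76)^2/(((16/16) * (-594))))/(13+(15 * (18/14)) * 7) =-75/4701664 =-0.00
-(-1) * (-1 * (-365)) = 365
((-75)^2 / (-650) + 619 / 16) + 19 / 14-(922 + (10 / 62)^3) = -38630976057 / 43375696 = -890.61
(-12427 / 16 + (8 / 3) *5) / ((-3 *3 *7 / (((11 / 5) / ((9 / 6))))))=403051 / 22680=17.77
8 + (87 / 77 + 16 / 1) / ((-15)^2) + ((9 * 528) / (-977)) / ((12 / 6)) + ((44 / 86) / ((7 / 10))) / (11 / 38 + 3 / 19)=7.28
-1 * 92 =-92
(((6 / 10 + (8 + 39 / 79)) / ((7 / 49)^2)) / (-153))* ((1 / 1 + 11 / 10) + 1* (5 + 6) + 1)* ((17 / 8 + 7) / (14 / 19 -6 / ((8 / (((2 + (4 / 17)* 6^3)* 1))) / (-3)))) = -1434223189 / 457735875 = -3.13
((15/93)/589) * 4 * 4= 80/18259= 0.00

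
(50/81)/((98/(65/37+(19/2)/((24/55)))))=1044625/7048944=0.15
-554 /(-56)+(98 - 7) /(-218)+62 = 218143 /3052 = 71.48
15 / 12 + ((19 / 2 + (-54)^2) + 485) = 13647 / 4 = 3411.75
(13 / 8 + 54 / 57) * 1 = 391 / 152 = 2.57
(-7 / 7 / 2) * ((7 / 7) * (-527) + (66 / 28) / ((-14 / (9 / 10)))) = 1033217 / 3920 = 263.58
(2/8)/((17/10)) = 5/34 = 0.15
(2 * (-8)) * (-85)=1360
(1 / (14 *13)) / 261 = 1 / 47502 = 0.00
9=9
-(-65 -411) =476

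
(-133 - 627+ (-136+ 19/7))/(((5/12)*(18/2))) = -25012/105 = -238.21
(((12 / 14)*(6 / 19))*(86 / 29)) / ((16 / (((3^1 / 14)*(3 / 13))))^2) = 31347 / 4088296576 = 0.00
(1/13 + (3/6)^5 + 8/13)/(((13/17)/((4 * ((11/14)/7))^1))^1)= 8041/18928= 0.42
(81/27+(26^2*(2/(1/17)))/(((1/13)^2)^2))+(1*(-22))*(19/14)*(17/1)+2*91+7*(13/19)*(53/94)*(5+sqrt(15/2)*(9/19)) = 43407*sqrt(30)/67868+8206884328065/12502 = 656445718.43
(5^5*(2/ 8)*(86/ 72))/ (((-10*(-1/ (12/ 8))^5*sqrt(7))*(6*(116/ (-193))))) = -46681875*sqrt(7)/ 1662976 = -74.27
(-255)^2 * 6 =390150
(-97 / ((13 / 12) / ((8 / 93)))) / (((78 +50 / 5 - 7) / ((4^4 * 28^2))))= -19084.80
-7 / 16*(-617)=4319 / 16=269.94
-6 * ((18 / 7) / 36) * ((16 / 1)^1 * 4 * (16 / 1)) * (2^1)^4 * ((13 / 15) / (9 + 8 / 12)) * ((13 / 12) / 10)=-346112 / 5075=-68.20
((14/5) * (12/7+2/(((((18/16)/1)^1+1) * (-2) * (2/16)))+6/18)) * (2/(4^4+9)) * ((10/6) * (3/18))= -1226/121635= -0.01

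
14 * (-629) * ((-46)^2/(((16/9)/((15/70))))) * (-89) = 199894155.75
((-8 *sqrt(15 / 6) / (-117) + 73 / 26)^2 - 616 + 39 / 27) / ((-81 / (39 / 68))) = 2555255 / 594864 - 73 *sqrt(10) / 53703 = 4.29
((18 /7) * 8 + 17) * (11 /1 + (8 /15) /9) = 392659 /945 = 415.51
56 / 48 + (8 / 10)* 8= 227 / 30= 7.57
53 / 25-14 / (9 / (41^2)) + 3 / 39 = -7642124 / 2925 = -2612.69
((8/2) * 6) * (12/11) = 288/11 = 26.18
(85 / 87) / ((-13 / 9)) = -255 / 377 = -0.68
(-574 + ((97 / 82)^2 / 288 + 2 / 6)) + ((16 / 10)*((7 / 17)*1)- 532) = -181887380843 / 164603520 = -1105.00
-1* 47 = -47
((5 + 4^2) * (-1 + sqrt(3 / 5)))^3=-129654 / 5 + 166698 * sqrt(15) / 25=-106.06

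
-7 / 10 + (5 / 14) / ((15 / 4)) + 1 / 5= -0.40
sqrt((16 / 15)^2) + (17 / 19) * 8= 8.22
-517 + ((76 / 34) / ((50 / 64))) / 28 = -1537771 / 2975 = -516.90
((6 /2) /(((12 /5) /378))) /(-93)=-315 /62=-5.08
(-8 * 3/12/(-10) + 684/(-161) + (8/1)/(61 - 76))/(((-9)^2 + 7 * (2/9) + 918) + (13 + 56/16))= -13278/2947427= -0.00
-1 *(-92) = 92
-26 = -26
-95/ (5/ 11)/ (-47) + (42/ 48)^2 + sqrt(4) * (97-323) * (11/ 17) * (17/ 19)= -14657875/ 57152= -256.47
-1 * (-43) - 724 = -681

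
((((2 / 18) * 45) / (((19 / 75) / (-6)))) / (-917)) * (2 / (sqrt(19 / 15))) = 0.23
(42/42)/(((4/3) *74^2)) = 0.00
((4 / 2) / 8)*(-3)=-3 / 4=-0.75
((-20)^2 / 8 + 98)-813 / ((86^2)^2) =8095719955 / 54700816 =148.00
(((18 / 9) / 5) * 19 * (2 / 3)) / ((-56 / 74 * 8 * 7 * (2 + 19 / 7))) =-703 / 27720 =-0.03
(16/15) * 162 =864/5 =172.80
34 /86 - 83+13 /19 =-66929 /817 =-81.92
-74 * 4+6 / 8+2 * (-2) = -1197 / 4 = -299.25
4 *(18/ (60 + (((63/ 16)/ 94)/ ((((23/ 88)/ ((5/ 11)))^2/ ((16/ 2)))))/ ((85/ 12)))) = 2536026/ 2118395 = 1.20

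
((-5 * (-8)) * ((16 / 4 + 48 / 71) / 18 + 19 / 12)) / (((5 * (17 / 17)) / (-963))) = -1008154 / 71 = -14199.35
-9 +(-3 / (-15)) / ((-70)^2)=-220499 / 24500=-9.00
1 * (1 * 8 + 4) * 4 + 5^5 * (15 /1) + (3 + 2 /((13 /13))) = 46928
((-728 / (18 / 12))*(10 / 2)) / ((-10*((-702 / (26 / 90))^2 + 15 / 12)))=2912 / 70858815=0.00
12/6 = 2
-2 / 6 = -1 / 3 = -0.33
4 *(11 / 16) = 11 / 4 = 2.75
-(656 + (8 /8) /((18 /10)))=-5909 /9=-656.56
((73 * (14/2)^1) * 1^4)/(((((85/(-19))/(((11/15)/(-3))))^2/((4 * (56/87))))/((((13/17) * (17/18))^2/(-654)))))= -105622929412/33714358700625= -0.00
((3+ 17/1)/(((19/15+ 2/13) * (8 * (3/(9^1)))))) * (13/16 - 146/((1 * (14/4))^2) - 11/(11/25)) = -82797975/434336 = -190.63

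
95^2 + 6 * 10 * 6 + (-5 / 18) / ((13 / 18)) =9384.62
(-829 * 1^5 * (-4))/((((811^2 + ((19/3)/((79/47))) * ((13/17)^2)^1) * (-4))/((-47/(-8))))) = -2668692759/360395482960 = -0.01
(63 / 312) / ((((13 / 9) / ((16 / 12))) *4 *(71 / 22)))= 693 / 47996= 0.01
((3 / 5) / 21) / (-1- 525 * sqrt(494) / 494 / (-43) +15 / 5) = 1826812 / 118229965- 645 * sqrt(494) / 3377999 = 0.01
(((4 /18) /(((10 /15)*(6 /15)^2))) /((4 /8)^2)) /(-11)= -25 /33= -0.76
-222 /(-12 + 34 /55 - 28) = 2035 /361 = 5.64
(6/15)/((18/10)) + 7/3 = 23/9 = 2.56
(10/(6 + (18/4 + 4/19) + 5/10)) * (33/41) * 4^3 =133760/2911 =45.95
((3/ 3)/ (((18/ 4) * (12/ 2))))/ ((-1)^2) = 1/ 27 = 0.04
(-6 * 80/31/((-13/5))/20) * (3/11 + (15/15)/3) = 800/4433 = 0.18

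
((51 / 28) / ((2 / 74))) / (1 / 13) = 876.11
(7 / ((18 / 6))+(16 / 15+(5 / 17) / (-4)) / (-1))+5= 6467 / 1020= 6.34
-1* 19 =-19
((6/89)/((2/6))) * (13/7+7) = 1116/623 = 1.79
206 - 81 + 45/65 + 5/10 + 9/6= 1660/13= 127.69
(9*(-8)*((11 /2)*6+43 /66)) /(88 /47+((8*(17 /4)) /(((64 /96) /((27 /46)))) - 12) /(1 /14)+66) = -28810812 /3792745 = -7.60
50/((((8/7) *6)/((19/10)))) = 665/48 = 13.85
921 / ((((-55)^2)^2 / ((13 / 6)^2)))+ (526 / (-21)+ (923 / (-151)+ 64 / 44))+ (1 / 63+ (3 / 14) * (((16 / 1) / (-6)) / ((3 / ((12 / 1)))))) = -11133690409007 / 348199582500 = -31.98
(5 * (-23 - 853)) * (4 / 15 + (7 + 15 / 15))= -36208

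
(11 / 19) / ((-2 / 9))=-99 / 38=-2.61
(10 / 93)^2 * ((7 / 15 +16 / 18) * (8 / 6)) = 4880 / 233523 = 0.02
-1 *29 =-29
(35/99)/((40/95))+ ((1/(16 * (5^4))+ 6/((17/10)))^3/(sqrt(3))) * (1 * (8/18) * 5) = 665/792+ 216018360520204913 * sqrt(3)/6632550000000000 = 57.25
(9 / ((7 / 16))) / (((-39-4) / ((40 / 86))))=-2880 / 12943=-0.22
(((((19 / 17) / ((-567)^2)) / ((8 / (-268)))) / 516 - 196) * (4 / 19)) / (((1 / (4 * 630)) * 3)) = -22109595848180 / 637880103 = -34661.05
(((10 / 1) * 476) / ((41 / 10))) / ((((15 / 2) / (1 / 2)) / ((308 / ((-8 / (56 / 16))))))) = -1282820 / 123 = -10429.43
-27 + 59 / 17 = -400 / 17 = -23.53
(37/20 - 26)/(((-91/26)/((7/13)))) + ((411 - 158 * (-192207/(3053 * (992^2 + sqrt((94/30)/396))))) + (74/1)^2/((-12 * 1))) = -284970379327658038951499/6848958661369000499310 - 182212236 * sqrt(7755)/17561432465048719229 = -41.61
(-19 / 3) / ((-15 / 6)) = 38 / 15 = 2.53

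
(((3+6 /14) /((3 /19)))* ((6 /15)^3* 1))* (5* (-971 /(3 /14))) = -2361472 /75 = -31486.29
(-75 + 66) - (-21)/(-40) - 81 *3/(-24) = 3/5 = 0.60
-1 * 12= -12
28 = 28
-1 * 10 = -10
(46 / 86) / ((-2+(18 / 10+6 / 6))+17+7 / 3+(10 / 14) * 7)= 0.02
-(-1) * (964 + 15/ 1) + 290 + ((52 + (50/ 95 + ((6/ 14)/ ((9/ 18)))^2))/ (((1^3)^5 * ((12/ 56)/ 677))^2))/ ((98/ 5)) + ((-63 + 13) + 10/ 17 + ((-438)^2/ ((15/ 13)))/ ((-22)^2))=2337575985277268/ 86178015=27124969.00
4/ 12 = 0.33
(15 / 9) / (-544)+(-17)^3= -4913.00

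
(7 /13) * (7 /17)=49 /221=0.22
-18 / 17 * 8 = -144 / 17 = -8.47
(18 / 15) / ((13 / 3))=18 / 65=0.28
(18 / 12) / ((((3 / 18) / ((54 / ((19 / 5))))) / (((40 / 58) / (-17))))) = -48600 / 9367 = -5.19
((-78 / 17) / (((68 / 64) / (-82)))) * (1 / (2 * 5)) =51168 / 1445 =35.41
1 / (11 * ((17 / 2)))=0.01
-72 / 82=-36 / 41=-0.88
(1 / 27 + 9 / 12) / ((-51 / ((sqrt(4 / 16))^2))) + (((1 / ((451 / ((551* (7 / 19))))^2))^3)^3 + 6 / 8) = 576241540282454403965536945723787482678829232277711 / 772294168130647373825089585095413520220314131818896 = 0.75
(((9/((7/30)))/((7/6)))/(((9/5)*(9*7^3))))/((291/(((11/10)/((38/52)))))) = 2860/92925903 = 0.00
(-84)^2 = 7056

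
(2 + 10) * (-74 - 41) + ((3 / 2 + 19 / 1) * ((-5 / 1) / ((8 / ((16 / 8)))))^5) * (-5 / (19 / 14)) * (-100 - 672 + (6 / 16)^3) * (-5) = 888243.00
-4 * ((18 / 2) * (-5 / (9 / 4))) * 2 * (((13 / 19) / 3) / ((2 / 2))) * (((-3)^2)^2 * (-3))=-168480 / 19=-8867.37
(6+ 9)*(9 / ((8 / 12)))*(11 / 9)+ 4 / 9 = 4463 / 18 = 247.94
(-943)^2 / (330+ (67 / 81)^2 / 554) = 3232236929706 / 1199486509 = 2694.68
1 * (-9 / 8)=-9 / 8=-1.12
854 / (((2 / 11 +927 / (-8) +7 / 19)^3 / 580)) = -2315232891023360 / 7169295914945767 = -0.32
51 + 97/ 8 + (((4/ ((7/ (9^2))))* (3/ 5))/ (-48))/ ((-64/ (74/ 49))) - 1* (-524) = 128888677/ 219520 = 587.14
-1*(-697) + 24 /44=7673 /11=697.55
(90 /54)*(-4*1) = -20 /3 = -6.67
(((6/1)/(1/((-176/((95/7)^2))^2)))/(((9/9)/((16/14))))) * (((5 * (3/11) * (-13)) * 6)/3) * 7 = -25313992704/16290125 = -1553.95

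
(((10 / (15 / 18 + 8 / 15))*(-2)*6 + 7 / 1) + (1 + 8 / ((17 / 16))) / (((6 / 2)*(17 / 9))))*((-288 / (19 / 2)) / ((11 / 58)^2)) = 1820671723008 / 27240851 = 66836.08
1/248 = 0.00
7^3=343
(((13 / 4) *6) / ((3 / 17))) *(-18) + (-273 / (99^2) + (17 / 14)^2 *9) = -1265140717 / 640332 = -1975.76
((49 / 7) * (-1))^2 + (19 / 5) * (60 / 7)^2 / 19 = 3121 / 49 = 63.69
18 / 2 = 9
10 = 10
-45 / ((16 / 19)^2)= -16245 / 256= -63.46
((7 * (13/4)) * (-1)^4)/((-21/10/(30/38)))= -325/38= -8.55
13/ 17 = 0.76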